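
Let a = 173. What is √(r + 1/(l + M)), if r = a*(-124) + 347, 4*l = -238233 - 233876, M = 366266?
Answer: I*√20808678029915805/992955 ≈ 145.28*I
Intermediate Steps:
l = -472109/4 (l = (-238233 - 233876)/4 = (¼)*(-472109) = -472109/4 ≈ -1.1803e+5)
r = -21105 (r = 173*(-124) + 347 = -21452 + 347 = -21105)
√(r + 1/(l + M)) = √(-21105 + 1/(-472109/4 + 366266)) = √(-21105 + 1/(992955/4)) = √(-21105 + 4/992955) = √(-20956315271/992955) = I*√20808678029915805/992955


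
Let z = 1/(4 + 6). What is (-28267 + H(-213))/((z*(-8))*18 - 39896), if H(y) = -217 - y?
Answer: 141355/199552 ≈ 0.70836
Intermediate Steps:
z = 1/10 ≈ 0.10000
(-28267 + H(-213))/((z*(-8))*18 - 39896) = (-28267 + (-217 - 1*(-213)))/(((1/10)*(-8))*18 - 39896) = (-28267 + (-217 + 213))/(-4/5*18 - 39896) = (-28267 - 4)/(-72/5 - 39896) = -28271/(-199552/5) = -28271*(-5/199552) = 141355/199552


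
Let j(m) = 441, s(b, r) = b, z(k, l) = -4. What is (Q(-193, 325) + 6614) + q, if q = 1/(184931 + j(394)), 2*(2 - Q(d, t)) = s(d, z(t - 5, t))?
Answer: 1244309551/185372 ≈ 6712.5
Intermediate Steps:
Q(d, t) = 2 - d/2
q = 1/185372 (q = 1/(184931 + 441) = 1/185372 ≈ 5.3946e-6)
(Q(-193, 325) + 6614) + q = ((2 - ½*(-193)) + 6614) + 1/185372 = ((2 + 193/2) + 6614) + 1/185372 = (197/2 + 6614) + 1/185372 = 13425/2 + 1/185372 = 1244309551/185372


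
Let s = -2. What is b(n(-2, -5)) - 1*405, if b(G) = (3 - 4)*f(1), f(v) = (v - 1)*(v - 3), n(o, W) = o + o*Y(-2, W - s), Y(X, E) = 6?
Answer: -405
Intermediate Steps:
n(o, W) = 7*o (n(o, W) = o + o*6 = o + 6*o = 7*o)
f(v) = (-1 + v)*(-3 + v)
b(G) = 0 (b(G) = (3 - 4)*(3 + 1² - 4*1) = -(3 + 1 - 4) = -1*0 = 0)
b(n(-2, -5)) - 1*405 = 0 - 1*405 = 0 - 405 = -405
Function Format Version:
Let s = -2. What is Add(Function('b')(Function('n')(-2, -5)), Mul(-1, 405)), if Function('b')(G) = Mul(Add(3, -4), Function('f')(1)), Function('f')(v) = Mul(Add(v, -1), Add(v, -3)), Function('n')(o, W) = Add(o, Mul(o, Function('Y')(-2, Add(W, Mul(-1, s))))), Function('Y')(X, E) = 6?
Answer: -405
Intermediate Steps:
Function('n')(o, W) = Mul(7, o) (Function('n')(o, W) = Add(o, Mul(o, 6)) = Add(o, Mul(6, o)) = Mul(7, o))
Function('f')(v) = Mul(Add(-1, v), Add(-3, v))
Function('b')(G) = 0 (Function('b')(G) = Mul(Add(3, -4), Add(3, Pow(1, 2), Mul(-4, 1))) = Mul(-1, Add(3, 1, -4)) = Mul(-1, 0) = 0)
Add(Function('b')(Function('n')(-2, -5)), Mul(-1, 405)) = Add(0, Mul(-1, 405)) = Add(0, -405) = -405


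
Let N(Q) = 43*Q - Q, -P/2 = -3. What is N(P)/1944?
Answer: 7/54 ≈ 0.12963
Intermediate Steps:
P = 6 (P = -2*(-3) = 6)
N(Q) = 42*Q
N(P)/1944 = (42*6)/1944 = 252*(1/1944) = 7/54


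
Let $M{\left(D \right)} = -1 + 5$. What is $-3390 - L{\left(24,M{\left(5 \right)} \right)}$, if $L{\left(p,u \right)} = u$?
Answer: $-3394$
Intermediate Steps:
$M{\left(D \right)} = 4$
$-3390 - L{\left(24,M{\left(5 \right)} \right)} = -3390 - 4 = -3394$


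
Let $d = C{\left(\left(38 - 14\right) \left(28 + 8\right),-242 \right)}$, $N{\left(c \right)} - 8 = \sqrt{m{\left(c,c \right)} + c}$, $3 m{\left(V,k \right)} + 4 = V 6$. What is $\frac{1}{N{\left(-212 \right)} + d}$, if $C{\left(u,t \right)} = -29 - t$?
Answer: $\frac{663}{148435} - \frac{2 i \sqrt{1434}}{148435} \approx 0.0044666 - 0.00051023 i$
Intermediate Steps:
$m{\left(V,k \right)} = - \frac{4}{3} + 2 V$ ($m{\left(V,k \right)} = - \frac{4}{3} + \frac{V 6}{3} = - \frac{4}{3} + \frac{6 V}{3} = - \frac{4}{3} + 2 V$)
$N{\left(c \right)} = 8 + \sqrt{- \frac{4}{3} + 3 c}$ ($N{\left(c \right)} = 8 + \sqrt{\left(- \frac{4}{3} + 2 c\right) + c} = 8 + \sqrt{- \frac{4}{3} + 3 c}$)
$d = 213$ ($d = -29 - -242 = -29 + 242 = 213$)
$\frac{1}{N{\left(-212 \right)} + d} = \frac{1}{\left(8 + \frac{\sqrt{-12 + 27 \left(-212\right)}}{3}\right) + 213} = \frac{1}{\left(8 + \frac{\sqrt{-12 - 5724}}{3}\right) + 213} = \frac{1}{\left(8 + \frac{\sqrt{-5736}}{3}\right) + 213} = \frac{1}{\left(8 + \frac{2 i \sqrt{1434}}{3}\right) + 213} = \frac{1}{221 + \frac{2 i \sqrt{1434}}{3}}$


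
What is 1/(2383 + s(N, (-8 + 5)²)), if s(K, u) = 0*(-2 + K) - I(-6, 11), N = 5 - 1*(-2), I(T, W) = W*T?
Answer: 1/2449 ≈ 0.00040833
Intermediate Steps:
I(T, W) = T*W
N = 7 (N = 5 + 2 = 7)
s(K, u) = 66 (s(K, u) = 0*(-2 + K) - (-6)*11 = 0 - 1*(-66) = 0 + 66 = 66)
1/(2383 + s(N, (-8 + 5)²)) = 1/(2383 + 66) = 1/2449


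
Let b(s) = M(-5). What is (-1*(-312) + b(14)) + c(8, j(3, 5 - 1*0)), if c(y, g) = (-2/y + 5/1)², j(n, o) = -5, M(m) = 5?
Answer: 5433/16 ≈ 339.56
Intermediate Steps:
b(s) = 5
c(y, g) = (5 - 2/y)² (c(y, g) = (-2/y + 5*1)² = (-2/y + 5)² = (5 - 2/y)²)
(-1*(-312) + b(14)) + c(8, j(3, 5 - 1*0)) = (-1*(-312) + 5) + (-2 + 5*8)²/8² = (312 + 5) + (-2 + 40)²/64 = 317 + (1/64)*38² = 317 + (1/64)*1444 = 317 + 361/16 = 5433/16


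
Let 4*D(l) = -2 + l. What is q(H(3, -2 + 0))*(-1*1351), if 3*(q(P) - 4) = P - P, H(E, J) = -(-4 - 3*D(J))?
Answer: -5404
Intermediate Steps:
D(l) = -½ + l/4 (D(l) = (-2 + l)/4 = -½ + l/4)
H(E, J) = 5/2 + 3*J/4 (H(E, J) = -(-4 - 3*(-½ + J/4)) = -(-4 + (3/2 - 3*J/4)) = -(-5/2 - 3*J/4) = 5/2 + 3*J/4)
q(P) = 4 (q(P) = 4 + (P - P)/3 = 4 + (⅓)*0 = 4 + 0 = 4)
q(H(3, -2 + 0))*(-1*1351) = 4*(-1*1351) = 4*(-1351) = -5404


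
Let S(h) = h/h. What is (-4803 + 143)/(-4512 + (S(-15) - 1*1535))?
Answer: 2330/3023 ≈ 0.77076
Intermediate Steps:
S(h) = 1
(-4803 + 143)/(-4512 + (S(-15) - 1*1535)) = (-4803 + 143)/(-4512 + (1 - 1*1535)) = -4660/(-4512 + (1 - 1535)) = -4660/(-4512 - 1534) = -4660/(-6046) = -4660*(-1/6046) = 2330/3023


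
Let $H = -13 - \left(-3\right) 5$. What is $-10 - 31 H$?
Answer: $-72$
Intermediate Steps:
$H = 2$ ($H = -13 - -15 = -13 + 15 = 2$)
$-10 - 31 H = -10 - 62 = -72$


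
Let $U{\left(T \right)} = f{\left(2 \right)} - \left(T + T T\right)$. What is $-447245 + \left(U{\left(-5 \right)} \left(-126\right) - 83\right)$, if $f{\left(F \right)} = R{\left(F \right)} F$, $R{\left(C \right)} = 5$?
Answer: $-446068$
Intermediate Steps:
$f{\left(F \right)} = 5 F$
$U{\left(T \right)} = 10 - T - T^{2}$ ($U{\left(T \right)} = 5 \cdot 2 - \left(T + T T\right) = 10 - \left(T + T^{2}\right) = 10 - T - T^{2}$)
$-447245 + \left(U{\left(-5 \right)} \left(-126\right) - 83\right) = -447245 - \left(83 - \left(10 - -5 - \left(-5\right)^{2}\right) \left(-126\right)\right) = -447245 - \left(83 - \left(10 + 5 - 25\right) \left(-126\right)\right) = -447245 - -1177 = -447245 + \left(1260 - 83\right) = -447245 + 1177 = -446068$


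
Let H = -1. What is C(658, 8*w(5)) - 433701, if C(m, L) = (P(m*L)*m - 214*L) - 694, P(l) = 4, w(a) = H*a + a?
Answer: -431763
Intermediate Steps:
w(a) = 0 (w(a) = -a + a = 0)
C(m, L) = -694 - 214*L + 4*m (C(m, L) = (4*m - 214*L) - 694 = (-214*L + 4*m) - 694 = -694 - 214*L + 4*m)
C(658, 8*w(5)) - 433701 = (-694 - 1712*0 + 4*658) - 433701 = (-694 - 214*0 + 2632) - 433701 = (-694 + 0 + 2632) - 433701 = 1938 - 433701 = -431763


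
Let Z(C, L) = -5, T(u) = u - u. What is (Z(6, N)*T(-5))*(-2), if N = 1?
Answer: 0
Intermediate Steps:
T(u) = 0
(Z(6, N)*T(-5))*(-2) = -5*0*(-2) = 0*(-2) = 0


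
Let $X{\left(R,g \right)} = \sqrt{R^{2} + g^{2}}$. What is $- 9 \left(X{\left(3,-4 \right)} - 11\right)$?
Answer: $54$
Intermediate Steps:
$- 9 \left(X{\left(3,-4 \right)} - 11\right) = - 9 \left(\sqrt{3^{2} + \left(-4\right)^{2}} - 11\right) = - 9 \left(\sqrt{9 + 16} - 11\right) = - 9 \left(\sqrt{25} - 11\right) = - 9 \left(5 - 11\right) = \left(-9\right) \left(-6\right) = 54$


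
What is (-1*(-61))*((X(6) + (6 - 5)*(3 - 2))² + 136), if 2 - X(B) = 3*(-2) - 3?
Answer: 17080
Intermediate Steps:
X(B) = 11 (X(B) = 2 - (3*(-2) - 3) = 2 - (-6 - 3) = 2 - 1*(-9) = 2 + 9 = 11)
(-1*(-61))*((X(6) + (6 - 5)*(3 - 2))² + 136) = (-1*(-61))*((11 + (6 - 5)*(3 - 2))² + 136) = 61*((11 + 1*1)² + 136) = 61*((11 + 1)² + 136) = 61*(12² + 136) = 61*(144 + 136) = 61*280 = 17080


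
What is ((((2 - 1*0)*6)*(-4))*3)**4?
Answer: 429981696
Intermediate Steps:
((((2 - 1*0)*6)*(-4))*3)**4 = ((((2 + 0)*6)*(-4))*3)**4 = (((2*6)*(-4))*3)**4 = ((12*(-4))*3)**4 = (-48*3)**4 = (-144)**4 = 429981696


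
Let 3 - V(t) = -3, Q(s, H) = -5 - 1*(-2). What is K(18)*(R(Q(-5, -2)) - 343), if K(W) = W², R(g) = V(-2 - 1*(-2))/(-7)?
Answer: -779868/7 ≈ -1.1141e+5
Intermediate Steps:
Q(s, H) = -3 (Q(s, H) = -5 + 2 = -3)
V(t) = 6 (V(t) = 3 - 1*(-3) = 3 + 3 = 6)
R(g) = -6/7 (R(g) = 6/(-7) = 6*(-⅐) = -6/7)
K(18)*(R(Q(-5, -2)) - 343) = 18²*(-6/7 - 343) = 324*(-2407/7) = -779868/7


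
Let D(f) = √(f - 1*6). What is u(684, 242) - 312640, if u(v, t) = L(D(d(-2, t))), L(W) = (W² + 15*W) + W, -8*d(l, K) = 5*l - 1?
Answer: -2501157/8 + 4*I*√74 ≈ -3.1264e+5 + 34.409*I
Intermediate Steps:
d(l, K) = ⅛ - 5*l/8 (d(l, K) = -(5*l - 1)/8 = -(-1 + 5*l)/8 = ⅛ - 5*l/8)
D(f) = √(-6 + f) (D(f) = √(f - 6) = √(-6 + f))
L(W) = W² + 16*W
u(v, t) = I*√74*(16 + I*√74/4)/4 (u(v, t) = √(-6 + (⅛ - 5/8*(-2)))*(16 + √(-6 + (⅛ - 5/8*(-2)))) = √(-6 + (⅛ + 5/4))*(16 + √(-6 + (⅛ + 5/4))) = √(-6 + 11/8)*(16 + √(-6 + 11/8)) = √(-37/8)*(16 + √(-37/8)) = (I*√74/4)*(16 + I*√74/4) = I*√74*(16 + I*√74/4)/4)
u(684, 242) - 312640 = (-37/8 + 4*I*√74) - 312640 = -2501157/8 + 4*I*√74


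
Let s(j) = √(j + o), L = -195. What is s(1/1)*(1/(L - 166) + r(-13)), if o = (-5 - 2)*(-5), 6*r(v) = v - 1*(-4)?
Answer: -3255/361 ≈ -9.0166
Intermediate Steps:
r(v) = ⅔ + v/6 (r(v) = (v - 1*(-4))/6 = (v + 4)/6 = (4 + v)/6 = ⅔ + v/6)
o = 35 (o = -7*(-5) = 35)
s(j) = √(35 + j) (s(j) = √(j + 35) = √(35 + j))
s(1/1)*(1/(L - 166) + r(-13)) = √(35 + 1/1)*(1/(-195 - 166) + (⅔ + (⅙)*(-13))) = √(35 + 1)*(1/(-361) + (⅔ - 13/6)) = √36*(-1/361 - 3/2) = 6*(-1085/722) = -3255/361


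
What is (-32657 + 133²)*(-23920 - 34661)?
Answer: 876840408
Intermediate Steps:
(-32657 + 133²)*(-23920 - 34661) = (-32657 + 17689)*(-58581) = -14968*(-58581) = 876840408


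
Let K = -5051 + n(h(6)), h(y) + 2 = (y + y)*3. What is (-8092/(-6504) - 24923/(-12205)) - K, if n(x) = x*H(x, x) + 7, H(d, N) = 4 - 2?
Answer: 98815577593/19845330 ≈ 4979.3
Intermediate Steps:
H(d, N) = 2
h(y) = -2 + 6*y (h(y) = -2 + (y + y)*3 = -2 + (2*y)*3 = -2 + 6*y)
n(x) = 7 + 2*x (n(x) = x*2 + 7 = 2*x + 7 = 7 + 2*x)
K = -4976 (K = -5051 + (7 + 2*(-2 + 6*6)) = -5051 + (7 + 2*(-2 + 36)) = -5051 + (7 + 2*34) = -5051 + (7 + 68) = -5051 + 75 = -4976)
(-8092/(-6504) - 24923/(-12205)) - K = (-8092/(-6504) - 24923/(-12205)) - 1*(-4976) = (-8092*(-1/6504) - 24923*(-1/12205)) + 4976 = (2023/1626 + 24923/12205) + 4976 = 65215513/19845330 + 4976 = 98815577593/19845330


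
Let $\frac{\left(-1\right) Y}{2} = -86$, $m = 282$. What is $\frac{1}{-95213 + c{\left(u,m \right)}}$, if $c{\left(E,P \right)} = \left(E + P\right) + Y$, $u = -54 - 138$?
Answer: $- \frac{1}{94951} \approx -1.0532 \cdot 10^{-5}$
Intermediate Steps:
$u = -192$ ($u = -54 - 138 = -192$)
$Y = 172$ ($Y = \left(-2\right) \left(-86\right) = 172$)
$c{\left(E,P \right)} = 172 + E + P$ ($c{\left(E,P \right)} = \left(E + P\right) + 172 = 172 + E + P$)
$\frac{1}{-95213 + c{\left(u,m \right)}} = \frac{1}{-95213 + \left(172 - 192 + 282\right)} = \frac{1}{-95213 + 262} = \frac{1}{-94951} = - \frac{1}{94951}$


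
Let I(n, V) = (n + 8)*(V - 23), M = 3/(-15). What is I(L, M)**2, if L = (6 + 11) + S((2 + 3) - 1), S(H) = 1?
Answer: 9096256/25 ≈ 3.6385e+5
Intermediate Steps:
M = -1/5 (M = 3*(-1/15) = -1/5 ≈ -0.20000)
L = 18 (L = (6 + 11) + 1 = 17 + 1 = 18)
I(n, V) = (-23 + V)*(8 + n) (I(n, V) = (8 + n)*(-23 + V) = (-23 + V)*(8 + n))
I(L, M)**2 = (-184 - 23*18 + 8*(-1/5) - 1/5*18)**2 = (-184 - 414 - 8/5 - 18/5)**2 = (-3016/5)**2 = 9096256/25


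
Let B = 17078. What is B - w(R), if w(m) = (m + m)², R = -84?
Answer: -11146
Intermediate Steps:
w(m) = 4*m² (w(m) = (2*m)² = 4*m²)
B - w(R) = 17078 - 4*(-84)² = 17078 - 4*7056 = 17078 - 1*28224 = 17078 - 28224 = -11146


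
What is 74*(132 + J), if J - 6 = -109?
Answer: 2146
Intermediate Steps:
J = -103 (J = 6 - 109 = -103)
74*(132 + J) = 74*(132 - 103) = 74*29 = 2146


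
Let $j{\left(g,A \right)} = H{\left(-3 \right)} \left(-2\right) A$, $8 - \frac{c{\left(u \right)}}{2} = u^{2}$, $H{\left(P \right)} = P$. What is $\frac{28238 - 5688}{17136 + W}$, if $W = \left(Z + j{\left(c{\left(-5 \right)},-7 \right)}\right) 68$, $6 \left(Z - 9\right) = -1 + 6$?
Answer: $\frac{33825}{22423} \approx 1.5085$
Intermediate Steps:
$Z = \frac{59}{6}$ ($Z = 9 + \frac{-1 + 6}{6} = 9 + \frac{1}{6} \cdot 5 = 9 + \frac{5}{6} = \frac{59}{6} \approx 9.8333$)
$c{\left(u \right)} = 16 - 2 u^{2}$
$j{\left(g,A \right)} = 6 A$ ($j{\left(g,A \right)} = \left(-3\right) \left(-2\right) A = 6 A$)
$W = - \frac{6562}{3}$ ($W = \left(\frac{59}{6} + 6 \left(-7\right)\right) 68 = \left(\frac{59}{6} - 42\right) 68 = \left(- \frac{193}{6}\right) 68 = - \frac{6562}{3} \approx -2187.3$)
$\frac{28238 - 5688}{17136 + W} = \frac{28238 - 5688}{17136 - \frac{6562}{3}} = \frac{22550}{\frac{44846}{3}} = 22550 \cdot \frac{3}{44846} = \frac{33825}{22423}$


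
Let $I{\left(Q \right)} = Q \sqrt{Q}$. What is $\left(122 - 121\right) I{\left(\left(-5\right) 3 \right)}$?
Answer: $- 15 i \sqrt{15} \approx - 58.095 i$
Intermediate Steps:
$I{\left(Q \right)} = Q^{\frac{3}{2}}$
$\left(122 - 121\right) I{\left(\left(-5\right) 3 \right)} = \left(122 - 121\right) \left(\left(-5\right) 3\right)^{\frac{3}{2}} = 1 \left(-15\right)^{\frac{3}{2}} = 1 \left(- 15 i \sqrt{15}\right) = - 15 i \sqrt{15}$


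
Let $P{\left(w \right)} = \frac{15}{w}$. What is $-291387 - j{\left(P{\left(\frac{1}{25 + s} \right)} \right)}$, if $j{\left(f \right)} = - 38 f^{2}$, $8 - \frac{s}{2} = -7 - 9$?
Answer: $45271563$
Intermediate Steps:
$s = 48$ ($s = 16 - 2 \left(-7 - 9\right) = 16 - -32 = 16 + 32 = 48$)
$-291387 - j{\left(P{\left(\frac{1}{25 + s} \right)} \right)} = -291387 - - 38 \left(\frac{15}{\frac{1}{25 + 48}}\right)^{2} = -291387 - - 38 \left(\frac{15}{\frac{1}{73}}\right)^{2} = -291387 - - 38 \left(15 \frac{1}{\frac{1}{73}}\right)^{2} = -291387 - - 38 \left(15 \cdot 73\right)^{2} = -291387 - - 38 \cdot 1095^{2} = -291387 - \left(-38\right) 1199025 = -291387 - -45562950 = -291387 + 45562950 = 45271563$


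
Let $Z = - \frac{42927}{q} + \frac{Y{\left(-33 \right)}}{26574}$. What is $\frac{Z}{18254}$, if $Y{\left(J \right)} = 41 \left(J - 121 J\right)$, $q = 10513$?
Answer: $\frac{94358097}{849944153558} \approx 0.00011102$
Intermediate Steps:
$Y{\left(J \right)} = - 4920 J$ ($Y{\left(J \right)} = 41 \left(- 120 J\right) = - 4920 J$)
$Z = \frac{94358097}{46562077}$ ($Z = - \frac{42927}{10513} + \frac{\left(-4920\right) \left(-33\right)}{26574} = \left(-42927\right) \frac{1}{10513} + 162360 \cdot \frac{1}{26574} = - \frac{42927}{10513} + \frac{27060}{4429} = \frac{94358097}{46562077} \approx 2.0265$)
$\frac{Z}{18254} = \frac{94358097}{46562077 \cdot 18254} = \frac{94358097}{46562077} \cdot \frac{1}{18254} = \frac{94358097}{849944153558}$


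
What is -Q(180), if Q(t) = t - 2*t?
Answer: 180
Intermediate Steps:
Q(t) = -t
-Q(180) = -(-1)*180 = -1*(-180) = 180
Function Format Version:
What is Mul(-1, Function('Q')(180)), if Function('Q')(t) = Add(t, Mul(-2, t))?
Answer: 180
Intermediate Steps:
Function('Q')(t) = Mul(-1, t)
Mul(-1, Function('Q')(180)) = Mul(-1, Mul(-1, 180)) = Mul(-1, -180) = 180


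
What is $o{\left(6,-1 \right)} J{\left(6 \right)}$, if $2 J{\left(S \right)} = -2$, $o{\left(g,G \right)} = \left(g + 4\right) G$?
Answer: $10$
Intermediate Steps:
$o{\left(g,G \right)} = G \left(4 + g\right)$ ($o{\left(g,G \right)} = \left(4 + g\right) G = G \left(4 + g\right)$)
$J{\left(S \right)} = -1$ ($J{\left(S \right)} = \frac{1}{2} \left(-2\right) = -1$)
$o{\left(6,-1 \right)} J{\left(6 \right)} = - (4 + 6) \left(-1\right) = \left(-1\right) 10 \left(-1\right) = \left(-10\right) \left(-1\right) = 10$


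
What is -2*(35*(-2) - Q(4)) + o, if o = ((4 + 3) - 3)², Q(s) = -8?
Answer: 140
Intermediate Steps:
o = 16 (o = (7 - 3)² = 4² = 16)
-2*(35*(-2) - Q(4)) + o = -2*(35*(-2) - 1*(-8)) + 16 = -2*(-70 + 8) + 16 = -2*(-62) + 16 = 124 + 16 = 140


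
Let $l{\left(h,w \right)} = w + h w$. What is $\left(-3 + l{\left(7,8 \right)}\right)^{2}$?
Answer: $3721$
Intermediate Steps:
$\left(-3 + l{\left(7,8 \right)}\right)^{2} = \left(-3 + 8 \left(1 + 7\right)\right)^{2} = \left(-3 + 8 \cdot 8\right)^{2} = \left(-3 + 64\right)^{2} = 61^{2} = 3721$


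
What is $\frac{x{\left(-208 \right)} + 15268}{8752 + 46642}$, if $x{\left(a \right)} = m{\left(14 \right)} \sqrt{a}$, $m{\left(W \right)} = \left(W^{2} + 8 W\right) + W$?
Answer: $\frac{7634}{27697} + \frac{644 i \sqrt{13}}{27697} \approx 0.27563 + 0.083835 i$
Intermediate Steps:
$m{\left(W \right)} = W^{2} + 9 W$
$x{\left(a \right)} = 322 \sqrt{a}$ ($x{\left(a \right)} = 14 \left(9 + 14\right) \sqrt{a} = 14 \cdot 23 \sqrt{a} = 322 \sqrt{a}$)
$\frac{x{\left(-208 \right)} + 15268}{8752 + 46642} = \frac{322 \sqrt{-208} + 15268}{8752 + 46642} = \frac{322 \cdot 4 i \sqrt{13} + 15268}{55394} = \left(1288 i \sqrt{13} + 15268\right) \frac{1}{55394} = \left(15268 + 1288 i \sqrt{13}\right) \frac{1}{55394} = \frac{7634}{27697} + \frac{644 i \sqrt{13}}{27697}$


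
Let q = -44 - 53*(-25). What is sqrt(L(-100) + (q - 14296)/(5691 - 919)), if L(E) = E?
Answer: I*sqrt(584826495)/2386 ≈ 10.135*I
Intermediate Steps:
q = 1281 (q = -44 + 1325 = 1281)
sqrt(L(-100) + (q - 14296)/(5691 - 919)) = sqrt(-100 + (1281 - 14296)/(5691 - 919)) = sqrt(-100 - 13015/4772) = sqrt(-490215/4772) = I*sqrt(584826495)/2386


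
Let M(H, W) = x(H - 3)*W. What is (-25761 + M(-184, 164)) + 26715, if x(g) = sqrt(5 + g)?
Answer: 954 + 164*I*sqrt(182) ≈ 954.0 + 2212.5*I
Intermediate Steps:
M(H, W) = W*sqrt(2 + H) (M(H, W) = sqrt(5 + (H - 3))*W = sqrt(5 + (-3 + H))*W = sqrt(2 + H)*W = W*sqrt(2 + H))
(-25761 + M(-184, 164)) + 26715 = (-25761 + 164*sqrt(2 - 184)) + 26715 = (-25761 + 164*sqrt(-182)) + 26715 = (-25761 + 164*(I*sqrt(182))) + 26715 = (-25761 + 164*I*sqrt(182)) + 26715 = 954 + 164*I*sqrt(182)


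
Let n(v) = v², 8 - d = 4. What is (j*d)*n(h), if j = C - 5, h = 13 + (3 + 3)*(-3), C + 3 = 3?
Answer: -500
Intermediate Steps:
C = 0 (C = -3 + 3 = 0)
h = -5 (h = 13 + 6*(-3) = 13 - 18 = -5)
d = 4 (d = 8 - 1*4 = 8 - 4 = 4)
j = -5 (j = 0 - 5 = -5)
(j*d)*n(h) = -5*4*(-5)² = -20*25 = -500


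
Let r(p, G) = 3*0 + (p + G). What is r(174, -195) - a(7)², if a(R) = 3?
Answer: -30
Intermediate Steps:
r(p, G) = G + p (r(p, G) = 0 + (G + p) = G + p)
r(174, -195) - a(7)² = (-195 + 174) - 1*3² = -21 - 1*9 = -21 - 9 = -30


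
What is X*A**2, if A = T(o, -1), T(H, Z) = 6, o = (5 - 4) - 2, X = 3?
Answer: 108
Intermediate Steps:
o = -1 (o = 1 - 2 = -1)
A = 6
X*A**2 = 3*6**2 = 3*36 = 108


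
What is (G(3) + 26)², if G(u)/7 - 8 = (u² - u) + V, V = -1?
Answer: 13689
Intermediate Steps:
G(u) = 49 - 7*u + 7*u² (G(u) = 56 + 7*((u² - u) - 1) = 56 + 7*(-1 + u² - u) = 56 + (-7 - 7*u + 7*u²) = 49 - 7*u + 7*u²)
(G(3) + 26)² = ((49 - 7*3 + 7*3²) + 26)² = ((49 - 21 + 7*9) + 26)² = ((49 - 21 + 63) + 26)² = (91 + 26)² = 117² = 13689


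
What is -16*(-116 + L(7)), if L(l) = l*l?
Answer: 1072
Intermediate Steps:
L(l) = l**2
-16*(-116 + L(7)) = -16*(-116 + 7**2) = -16*(-116 + 49) = -16*(-67) = 1072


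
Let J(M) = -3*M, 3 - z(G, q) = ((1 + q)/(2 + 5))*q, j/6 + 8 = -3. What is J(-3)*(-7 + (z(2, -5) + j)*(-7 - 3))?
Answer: 41049/7 ≈ 5864.1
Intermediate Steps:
j = -66 (j = -48 + 6*(-3) = -48 - 18 = -66)
z(G, q) = 3 - q*(⅐ + q/7) (z(G, q) = 3 - (1 + q)/(2 + 5)*q = 3 - (1 + q)/7*q = 3 - (1 + q)*(⅐)*q = 3 - (⅐ + q/7)*q = 3 - q*(⅐ + q/7))
J(-3)*(-7 + (z(2, -5) + j)*(-7 - 3)) = (-3*(-3))*(-7 + ((3 - ⅐*(-5) - ⅐*(-5)²) - 66)*(-7 - 3)) = 9*(-7 + ((3 + 5/7 - ⅐*25) - 66)*(-10)) = 9*(-7 + ((3 + 5/7 - 25/7) - 66)*(-10)) = 9*(-7 + (⅐ - 66)*(-10)) = 9*(-7 - 461/7*(-10)) = 9*(-7 + 4610/7) = 9*(4561/7) = 41049/7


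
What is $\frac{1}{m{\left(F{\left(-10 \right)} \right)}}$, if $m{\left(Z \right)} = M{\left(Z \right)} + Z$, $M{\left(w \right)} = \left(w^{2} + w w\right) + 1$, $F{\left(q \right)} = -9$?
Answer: $\frac{1}{154} \approx 0.0064935$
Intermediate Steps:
$M{\left(w \right)} = 1 + 2 w^{2}$ ($M{\left(w \right)} = \left(w^{2} + w^{2}\right) + 1 = 2 w^{2} + 1 = 1 + 2 w^{2}$)
$m{\left(Z \right)} = 1 + Z + 2 Z^{2}$ ($m{\left(Z \right)} = \left(1 + 2 Z^{2}\right) + Z = 1 + Z + 2 Z^{2}$)
$\frac{1}{m{\left(F{\left(-10 \right)} \right)}} = \frac{1}{1 - 9 + 2 \left(-9\right)^{2}} = \frac{1}{1 - 9 + 2 \cdot 81} = \frac{1}{1 - 9 + 162} = \frac{1}{154}$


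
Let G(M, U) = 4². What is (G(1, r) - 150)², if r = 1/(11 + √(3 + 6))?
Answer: 17956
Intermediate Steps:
r = 1/14 (r = 1/(11 + √9) = 1/(11 + 3) = 1/14 ≈ 0.071429)
G(M, U) = 16
(G(1, r) - 150)² = (16 - 150)² = (-134)² = 17956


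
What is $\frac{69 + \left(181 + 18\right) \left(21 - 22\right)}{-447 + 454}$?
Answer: $- \frac{130}{7} \approx -18.571$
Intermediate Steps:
$\frac{69 + \left(181 + 18\right) \left(21 - 22\right)}{-447 + 454} = \frac{69 + 199 \left(-1\right)}{7} = \left(69 - 199\right) \frac{1}{7} = \left(-130\right) \frac{1}{7} = - \frac{130}{7}$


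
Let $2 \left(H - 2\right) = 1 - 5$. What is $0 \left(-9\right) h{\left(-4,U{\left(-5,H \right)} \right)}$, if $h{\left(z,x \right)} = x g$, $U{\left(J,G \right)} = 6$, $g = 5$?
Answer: $0$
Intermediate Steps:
$H = 0$ ($H = 2 + \frac{1 - 5}{2} = 2 + \frac{1}{2} \left(-4\right) = 2 - 2 = 0$)
$h{\left(z,x \right)} = 5 x$ ($h{\left(z,x \right)} = x 5 = 5 x$)
$0 \left(-9\right) h{\left(-4,U{\left(-5,H \right)} \right)} = 0 \left(-9\right) 5 \cdot 6 = 0 \cdot 30 = 0$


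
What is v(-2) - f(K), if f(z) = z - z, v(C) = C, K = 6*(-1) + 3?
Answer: -2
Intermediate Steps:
K = -3 (K = -6 + 3 = -3)
f(z) = 0
v(-2) - f(K) = -2 - 1*0 = -2 + 0 = -2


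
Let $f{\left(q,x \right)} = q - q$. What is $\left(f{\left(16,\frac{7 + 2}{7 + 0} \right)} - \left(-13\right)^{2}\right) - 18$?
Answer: $-187$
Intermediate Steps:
$f{\left(q,x \right)} = 0$
$\left(f{\left(16,\frac{7 + 2}{7 + 0} \right)} - \left(-13\right)^{2}\right) - 18 = \left(0 - \left(-13\right)^{2}\right) - 18 = \left(0 - 169\right) - 18 = -169 - 18 = -187$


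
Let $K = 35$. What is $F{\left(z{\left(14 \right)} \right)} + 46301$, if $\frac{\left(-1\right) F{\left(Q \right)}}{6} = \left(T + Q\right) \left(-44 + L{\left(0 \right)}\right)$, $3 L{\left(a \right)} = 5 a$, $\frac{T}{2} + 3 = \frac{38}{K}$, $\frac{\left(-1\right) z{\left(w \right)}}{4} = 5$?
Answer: $\frac{1400359}{35} \approx 40010.0$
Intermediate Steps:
$z{\left(w \right)} = -20$ ($z{\left(w \right)} = \left(-4\right) 5 = -20$)
$T = - \frac{134}{35}$ ($T = -6 + 2 \cdot \frac{38}{35} = -6 + \frac{76}{35} = - \frac{134}{35} \approx -3.8286$)
$L{\left(a \right)} = \frac{5 a}{3}$
$F{\left(Q \right)} = - \frac{35376}{35} + 264 Q$ ($F{\left(Q \right)} = - 6 \left(- \frac{134}{35} + Q\right) \left(-44 + \frac{5}{3} \cdot 0\right) = - 6 \left(- \frac{134}{35} + Q\right) \left(-44 + 0\right) = - 6 \left(- \frac{134}{35} + Q\right) \left(-44\right) = - 6 \left(\frac{5896}{35} - 44 Q\right) = - \frac{35376}{35} + 264 Q$)
$F{\left(z{\left(14 \right)} \right)} + 46301 = \left(- \frac{35376}{35} + 264 \left(-20\right)\right) + 46301 = \left(- \frac{35376}{35} - 5280\right) + 46301 = - \frac{220176}{35} + 46301 = \frac{1400359}{35}$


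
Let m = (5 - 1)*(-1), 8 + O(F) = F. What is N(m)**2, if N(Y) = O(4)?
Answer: 16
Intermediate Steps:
O(F) = -8 + F
m = -4 (m = 4*(-1) = -4)
N(Y) = -4 (N(Y) = -8 + 4 = -4)
N(m)**2 = (-4)**2 = 16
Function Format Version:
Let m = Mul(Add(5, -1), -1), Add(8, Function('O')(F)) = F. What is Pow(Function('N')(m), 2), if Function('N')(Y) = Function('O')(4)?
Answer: 16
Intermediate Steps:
Function('O')(F) = Add(-8, F)
m = -4 (m = Mul(4, -1) = -4)
Function('N')(Y) = -4 (Function('N')(Y) = Add(-8, 4) = -4)
Pow(Function('N')(m), 2) = Pow(-4, 2) = 16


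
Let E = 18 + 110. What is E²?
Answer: 16384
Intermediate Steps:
E = 128
E² = 128² = 16384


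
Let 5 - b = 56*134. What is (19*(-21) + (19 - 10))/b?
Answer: 390/7499 ≈ 0.052007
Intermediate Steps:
b = -7499 (b = 5 - 56*134 = 5 - 1*7504 = 5 - 7504 = -7499)
(19*(-21) + (19 - 10))/b = (19*(-21) + (19 - 10))/(-7499) = (-399 + 9)*(-1/7499) = -390*(-1/7499) = 390/7499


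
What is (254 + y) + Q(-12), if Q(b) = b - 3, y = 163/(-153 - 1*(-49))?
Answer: 24693/104 ≈ 237.43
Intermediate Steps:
y = -163/104 (y = 163/(-153 + 49) = 163/(-104) = 163*(-1/104) = -163/104 ≈ -1.5673)
Q(b) = -3 + b
(254 + y) + Q(-12) = (254 - 163/104) + (-3 - 12) = 26253/104 - 15 = 24693/104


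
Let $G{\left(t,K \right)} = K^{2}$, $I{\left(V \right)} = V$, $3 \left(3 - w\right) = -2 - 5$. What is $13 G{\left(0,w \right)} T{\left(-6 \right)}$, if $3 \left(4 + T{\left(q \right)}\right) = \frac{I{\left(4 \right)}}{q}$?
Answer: $- \frac{126464}{81} \approx -1561.3$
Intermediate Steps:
$w = \frac{16}{3}$ ($w = 3 - \frac{-2 - 5}{3} = 3 - - \frac{7}{3} = 3 + \frac{7}{3} = \frac{16}{3} \approx 5.3333$)
$T{\left(q \right)} = -4 + \frac{4}{3 q}$ ($T{\left(q \right)} = -4 + \frac{4 \frac{1}{q}}{3} = -4 + \frac{4}{3 q}$)
$13 G{\left(0,w \right)} T{\left(-6 \right)} = 13 \left(\frac{16}{3}\right)^{2} \left(-4 + \frac{4}{3 \left(-6\right)}\right) = 13 \cdot \frac{256}{9} \left(-4 + \frac{4}{3} \left(- \frac{1}{6}\right)\right) = \frac{3328 \left(-4 - \frac{2}{9}\right)}{9} = \frac{3328}{9} \left(- \frac{38}{9}\right) = - \frac{126464}{81}$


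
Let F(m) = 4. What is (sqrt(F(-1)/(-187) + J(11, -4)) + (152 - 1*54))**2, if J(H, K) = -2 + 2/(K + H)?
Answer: 12569364/1309 + 112*I*sqrt(185878)/187 ≈ 9602.3 + 258.22*I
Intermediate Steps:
J(H, K) = -2 + 2/(H + K)
(sqrt(F(-1)/(-187) + J(11, -4)) + (152 - 1*54))**2 = (sqrt(4/(-187) + 2*(1 - 1*11 - 1*(-4))/(11 - 4)) + (152 - 1*54))**2 = (sqrt(4*(-1/187) + 2*(1 - 11 + 4)/7) + (152 - 54))**2 = (sqrt(-4/187 + 2*(1/7)*(-6)) + 98)**2 = (sqrt(-4/187 - 12/7) + 98)**2 = (sqrt(-2272/1309) + 98)**2 = (4*I*sqrt(185878)/1309 + 98)**2 = (98 + 4*I*sqrt(185878)/1309)**2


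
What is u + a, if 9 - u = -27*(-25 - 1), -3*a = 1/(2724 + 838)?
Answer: -7405399/10686 ≈ -693.00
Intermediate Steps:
a = -1/10686 (a = -1/(3*(2724 + 838)) = -1/3/3562 = -1/3*1/3562 = -1/10686 ≈ -9.3580e-5)
u = -693 (u = 9 - (-27)*(-25 - 1) = 9 - (-27)*(-26) = 9 - 1*702 = 9 - 702 = -693)
u + a = -693 - 1/10686 = -7405399/10686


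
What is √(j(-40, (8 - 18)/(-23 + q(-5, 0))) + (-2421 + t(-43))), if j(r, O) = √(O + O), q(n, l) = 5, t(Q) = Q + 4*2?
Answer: √(-22104 + 3*√10)/3 ≈ 49.547*I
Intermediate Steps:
t(Q) = 8 + Q (t(Q) = Q + 8 = 8 + Q)
j(r, O) = √2*√O (j(r, O) = √(2*O) = √2*√O)
√(j(-40, (8 - 18)/(-23 + q(-5, 0))) + (-2421 + t(-43))) = √(√2*√((8 - 18)/(-23 + 5)) + (-2421 + (8 - 43))) = √(√2*√(-10/(-18)) + (-2421 - 35)) = √(√2*√(-10*(-1/18)) - 2456) = √(√2*√(5/9) - 2456) = √(√2*(√5/3) - 2456) = √(√10/3 - 2456) = √(-2456 + √10/3)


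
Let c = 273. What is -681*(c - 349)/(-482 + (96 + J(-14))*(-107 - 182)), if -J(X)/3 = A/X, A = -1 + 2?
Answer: -724584/396031 ≈ -1.8296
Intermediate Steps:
A = 1
J(X) = -3/X
-681*(c - 349)/(-482 + (96 + J(-14))*(-107 - 182)) = -681*(273 - 349)/(-482 + (96 - 3/(-14))*(-107 - 182)) = -681*(-76/(-482 + (96 - 3*(-1/14))*(-289))) = -681*(-76/(-482 + (96 + 3/14)*(-289))) = -681*(-76/(-482 + (1347/14)*(-289))) = -681*(-76/(-482 - 389283/14)) = -681/((-396031/14*(-1/76))) = -681/396031/1064 = -681*1064/396031 = -724584/396031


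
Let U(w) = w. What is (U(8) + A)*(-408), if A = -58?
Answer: 20400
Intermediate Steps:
(U(8) + A)*(-408) = (8 - 58)*(-408) = -50*(-408) = 20400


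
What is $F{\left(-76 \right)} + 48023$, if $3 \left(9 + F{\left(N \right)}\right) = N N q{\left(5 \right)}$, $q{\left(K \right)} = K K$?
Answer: $\frac{288442}{3} \approx 96147.0$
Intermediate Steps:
$q{\left(K \right)} = K^{2}$
$F{\left(N \right)} = -9 + \frac{25 N^{2}}{3}$ ($F{\left(N \right)} = -9 + \frac{N N 5^{2}}{3} = -9 + \frac{N^{2} \cdot 25}{3} = -9 + \frac{25 N^{2}}{3}$)
$F{\left(-76 \right)} + 48023 = \left(-9 + \frac{25 \left(-76\right)^{2}}{3}\right) + 48023 = \left(-9 + \frac{25}{3} \cdot 5776\right) + 48023 = \left(-9 + \frac{144400}{3}\right) + 48023 = \frac{144373}{3} + 48023 = \frac{288442}{3}$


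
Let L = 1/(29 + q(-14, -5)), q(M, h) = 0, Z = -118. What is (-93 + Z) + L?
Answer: -6118/29 ≈ -210.97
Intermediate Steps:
L = 1/29 (L = 1/(29 + 0) = 1/29 ≈ 0.034483)
(-93 + Z) + L = (-93 - 118) + 1/29 = -211 + 1/29 = -6118/29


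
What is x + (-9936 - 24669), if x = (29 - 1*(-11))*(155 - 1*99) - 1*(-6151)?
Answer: -26214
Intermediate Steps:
x = 8391 (x = (29 + 11)*(155 - 99) + 6151 = 40*56 + 6151 = 2240 + 6151 = 8391)
x + (-9936 - 24669) = 8391 + (-9936 - 24669) = 8391 - 34605 = -26214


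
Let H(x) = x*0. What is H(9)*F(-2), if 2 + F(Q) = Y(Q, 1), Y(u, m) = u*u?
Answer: 0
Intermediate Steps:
Y(u, m) = u²
F(Q) = -2 + Q²
H(x) = 0
H(9)*F(-2) = 0*(-2 + (-2)²) = 0*(-2 + 4) = 0*2 = 0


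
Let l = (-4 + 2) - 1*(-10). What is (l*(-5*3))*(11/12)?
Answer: -110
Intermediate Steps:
l = 8 (l = -2 + 10 = 8)
(l*(-5*3))*(11/12) = (8*(-5*3))*(11/12) = (8*(-15))*(11*(1/12)) = -120*11/12 = -110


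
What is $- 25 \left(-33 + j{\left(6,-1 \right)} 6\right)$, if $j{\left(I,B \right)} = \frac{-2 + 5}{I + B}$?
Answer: $735$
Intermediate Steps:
$j{\left(I,B \right)} = \frac{3}{B + I}$
$- 25 \left(-33 + j{\left(6,-1 \right)} 6\right) = - 25 \left(-33 + \frac{3}{-1 + 6} \cdot 6\right) = - 25 \left(-33 + \frac{3}{5} \cdot 6\right) = - 25 \left(-33 + \frac{18}{5}\right) = \left(-25\right) \left(- \frac{147}{5}\right) = 735$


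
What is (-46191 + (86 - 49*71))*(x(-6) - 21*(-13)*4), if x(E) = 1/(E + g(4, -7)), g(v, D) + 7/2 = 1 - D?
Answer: -54112672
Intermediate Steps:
g(v, D) = -5/2 - D (g(v, D) = -7/2 + (1 - D) = -5/2 - D)
x(E) = 1/(9/2 + E) (x(E) = 1/(E + (-5/2 - 1*(-7))) = 1/(E + (-5/2 + 7)) = 1/(E + 9/2) = 1/(9/2 + E))
(-46191 + (86 - 49*71))*(x(-6) - 21*(-13)*4) = (-46191 + (86 - 49*71))*(2/(9 + 2*(-6)) - 21*(-13)*4) = (-46191 + (86 - 3479))*(2/(9 - 12) + 273*4) = (-46191 - 3393)*(2/(-3) + 1092) = -49584*(2*(-⅓) + 1092) = -49584*(-⅔ + 1092) = -49584*3274/3 = -54112672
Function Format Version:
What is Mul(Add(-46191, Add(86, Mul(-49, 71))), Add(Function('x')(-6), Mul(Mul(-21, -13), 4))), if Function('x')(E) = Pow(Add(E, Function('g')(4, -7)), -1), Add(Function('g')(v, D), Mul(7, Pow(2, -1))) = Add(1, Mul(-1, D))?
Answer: -54112672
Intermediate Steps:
Function('g')(v, D) = Add(Rational(-5, 2), Mul(-1, D)) (Function('g')(v, D) = Add(Rational(-7, 2), Add(1, Mul(-1, D))) = Add(Rational(-5, 2), Mul(-1, D)))
Function('x')(E) = Pow(Add(Rational(9, 2), E), -1) (Function('x')(E) = Pow(Add(E, Add(Rational(-5, 2), Mul(-1, -7))), -1) = Pow(Add(E, Add(Rational(-5, 2), 7)), -1) = Pow(Add(E, Rational(9, 2)), -1) = Pow(Add(Rational(9, 2), E), -1))
Mul(Add(-46191, Add(86, Mul(-49, 71))), Add(Function('x')(-6), Mul(Mul(-21, -13), 4))) = Mul(Add(-46191, Add(86, Mul(-49, 71))), Add(Mul(2, Pow(Add(9, Mul(2, -6)), -1)), Mul(Mul(-21, -13), 4))) = Mul(Add(-46191, Add(86, -3479)), Add(Mul(2, Pow(Add(9, -12), -1)), Mul(273, 4))) = Mul(Add(-46191, -3393), Add(Mul(2, Pow(-3, -1)), 1092)) = Mul(-49584, Add(Mul(2, Rational(-1, 3)), 1092)) = Mul(-49584, Add(Rational(-2, 3), 1092)) = Mul(-49584, Rational(3274, 3)) = -54112672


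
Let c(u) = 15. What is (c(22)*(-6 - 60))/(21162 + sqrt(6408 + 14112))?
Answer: -581955/12439159 + 165*sqrt(570)/12439159 ≈ -0.046467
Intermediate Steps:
(c(22)*(-6 - 60))/(21162 + sqrt(6408 + 14112)) = (15*(-6 - 60))/(21162 + sqrt(6408 + 14112)) = (15*(-66))/(21162 + sqrt(20520)) = -990/(21162 + 6*sqrt(570))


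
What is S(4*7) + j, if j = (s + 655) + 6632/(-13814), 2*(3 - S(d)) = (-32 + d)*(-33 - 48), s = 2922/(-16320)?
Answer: 9305988611/18787040 ≈ 495.34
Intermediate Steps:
s = -487/2720 (s = 2922*(-1/16320) = -487/2720 ≈ -0.17904)
S(d) = -1293 + 81*d/2 (S(d) = 3 - (-32 + d)*(-33 - 48)/2 = 3 - (-32 + d)*(-81)/2 = 3 - (2592 - 81*d)/2 = 3 + (-1296 + 81*d/2) = -1293 + 81*d/2)
j = 12293127971/18787040 (j = (-487/2720 + 655) + 6632/(-13814) = 1781113/2720 + 6632*(-1/13814) = 1781113/2720 - 3316/6907 = 12293127971/18787040 ≈ 654.34)
S(4*7) + j = (-1293 + 81*(4*7)/2) + 12293127971/18787040 = (-1293 + (81/2)*28) + 12293127971/18787040 = (-1293 + 1134) + 12293127971/18787040 = -159 + 12293127971/18787040 = 9305988611/18787040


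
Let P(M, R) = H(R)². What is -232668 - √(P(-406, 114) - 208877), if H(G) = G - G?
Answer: -232668 - I*√208877 ≈ -2.3267e+5 - 457.03*I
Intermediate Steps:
H(G) = 0
P(M, R) = 0 (P(M, R) = 0² = 0)
-232668 - √(P(-406, 114) - 208877) = -232668 - √(0 - 208877) = -232668 - √(-208877) = -232668 - I*√208877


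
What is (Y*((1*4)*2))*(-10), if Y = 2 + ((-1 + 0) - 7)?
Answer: 480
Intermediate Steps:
Y = -6 (Y = 2 + (-1 - 7) = 2 - 8 = -6)
(Y*((1*4)*2))*(-10) = -6*1*4*2*(-10) = -24*2*(-10) = -6*8*(-10) = -48*(-10) = 480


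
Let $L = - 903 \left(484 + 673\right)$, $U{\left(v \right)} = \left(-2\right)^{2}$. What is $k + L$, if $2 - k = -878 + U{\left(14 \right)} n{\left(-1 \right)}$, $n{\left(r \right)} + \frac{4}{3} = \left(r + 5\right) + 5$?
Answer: $- \frac{3131765}{3} \approx -1.0439 \cdot 10^{6}$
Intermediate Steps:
$U{\left(v \right)} = 4$
$n{\left(r \right)} = \frac{26}{3} + r$ ($n{\left(r \right)} = - \frac{4}{3} + \left(\left(r + 5\right) + 5\right) = - \frac{4}{3} + \left(\left(5 + r\right) + 5\right) = - \frac{4}{3} + \left(10 + r\right) = \frac{26}{3} + r$)
$L = -1044771$ ($L = \left(-903\right) 1157 = -1044771$)
$k = \frac{2548}{3}$ ($k = 2 - \left(-878 + 4 \left(\frac{26}{3} - 1\right)\right) = 2 - \left(-878 + 4 \cdot \frac{23}{3}\right) = 2 - \left(-878 + \frac{92}{3}\right) = 2 - - \frac{2542}{3} = 2 + \frac{2542}{3} = \frac{2548}{3} \approx 849.33$)
$k + L = \frac{2548}{3} - 1044771 = - \frac{3131765}{3}$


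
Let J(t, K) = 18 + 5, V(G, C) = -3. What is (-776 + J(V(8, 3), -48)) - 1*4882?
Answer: -5635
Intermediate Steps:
J(t, K) = 23
(-776 + J(V(8, 3), -48)) - 1*4882 = (-776 + 23) - 1*4882 = -753 - 4882 = -5635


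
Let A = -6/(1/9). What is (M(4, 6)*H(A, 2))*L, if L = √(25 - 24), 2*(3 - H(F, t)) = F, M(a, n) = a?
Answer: 120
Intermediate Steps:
A = -54 (A = -6/⅑ = -6*9 = -54)
H(F, t) = 3 - F/2
L = 1 (L = √1 = 1)
(M(4, 6)*H(A, 2))*L = (4*(3 - ½*(-54)))*1 = (4*(3 + 27))*1 = (4*30)*1 = 120*1 = 120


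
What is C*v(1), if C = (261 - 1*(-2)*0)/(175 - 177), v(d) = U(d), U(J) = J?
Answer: -261/2 ≈ -130.50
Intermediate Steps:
v(d) = d
C = -261/2 (C = (261 + 2*0)/(-2) = (261 + 0)*(-½) = 261*(-½) = -261/2 ≈ -130.50)
C*v(1) = -261/2*1 = -261/2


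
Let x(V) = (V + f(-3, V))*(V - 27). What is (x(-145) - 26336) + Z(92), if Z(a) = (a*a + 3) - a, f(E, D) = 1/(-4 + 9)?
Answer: 34723/5 ≈ 6944.6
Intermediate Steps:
f(E, D) = ⅕ (f(E, D) = 1/5 = ⅕)
x(V) = (-27 + V)*(⅕ + V) (x(V) = (V + ⅕)*(V - 27) = (⅕ + V)*(-27 + V) = (-27 + V)*(⅕ + V))
Z(a) = 3 + a² - a (Z(a) = (a² + 3) - a = (3 + a²) - a = 3 + a² - a)
(x(-145) - 26336) + Z(92) = ((-27/5 + (-145)² - 134/5*(-145)) - 26336) + (3 + 92² - 1*92) = ((-27/5 + 21025 + 3886) - 26336) + (3 + 8464 - 92) = (124528/5 - 26336) + 8375 = -7152/5 + 8375 = 34723/5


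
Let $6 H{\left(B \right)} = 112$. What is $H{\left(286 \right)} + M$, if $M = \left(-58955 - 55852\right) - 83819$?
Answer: $- \frac{595822}{3} \approx -1.9861 \cdot 10^{5}$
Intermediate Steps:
$M = -198626$ ($M = -114807 - 83819 = -198626$)
$H{\left(B \right)} = \frac{56}{3}$ ($H{\left(B \right)} = \frac{1}{6} \cdot 112 = \frac{56}{3}$)
$H{\left(286 \right)} + M = \frac{56}{3} - 198626 = - \frac{595822}{3}$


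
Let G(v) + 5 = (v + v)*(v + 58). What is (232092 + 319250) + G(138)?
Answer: 605433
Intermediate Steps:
G(v) = -5 + 2*v*(58 + v) (G(v) = -5 + (v + v)*(v + 58) = -5 + (2*v)*(58 + v) = -5 + 2*v*(58 + v))
(232092 + 319250) + G(138) = (232092 + 319250) + (-5 + 2*138² + 116*138) = 551342 + (-5 + 2*19044 + 16008) = 551342 + (-5 + 38088 + 16008) = 551342 + 54091 = 605433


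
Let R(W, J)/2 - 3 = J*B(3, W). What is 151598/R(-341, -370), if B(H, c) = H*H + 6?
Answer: -75799/5547 ≈ -13.665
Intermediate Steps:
B(H, c) = 6 + H² (B(H, c) = H² + 6 = 6 + H²)
R(W, J) = 6 + 30*J (R(W, J) = 6 + 2*(J*(6 + 3²)) = 6 + 2*(J*(6 + 9)) = 6 + 2*(J*15) = 6 + 2*(15*J) = 6 + 30*J)
151598/R(-341, -370) = 151598/(6 + 30*(-370)) = 151598/(6 - 11100) = 151598/(-11094) = 151598*(-1/11094) = -75799/5547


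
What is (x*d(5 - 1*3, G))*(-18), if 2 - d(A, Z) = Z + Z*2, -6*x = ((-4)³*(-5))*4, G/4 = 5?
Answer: -222720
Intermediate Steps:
G = 20 (G = 4*5 = 20)
x = -640/3 (x = -(-4)³*(-5)*4/6 = -(-64*(-5))*4/6 = -160*4/3 = -⅙*1280 = -640/3 ≈ -213.33)
d(A, Z) = 2 - 3*Z (d(A, Z) = 2 - (Z + Z*2) = 2 - (Z + 2*Z) = 2 - 3*Z)
(x*d(5 - 1*3, G))*(-18) = -640*(2 - 3*20)/3*(-18) = -640*(2 - 60)/3*(-18) = -640/3*(-58)*(-18) = (37120/3)*(-18) = -222720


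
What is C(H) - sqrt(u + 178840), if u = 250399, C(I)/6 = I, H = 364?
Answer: 2184 - sqrt(429239) ≈ 1528.8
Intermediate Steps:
C(I) = 6*I
C(H) - sqrt(u + 178840) = 6*364 - sqrt(250399 + 178840) = 2184 - sqrt(429239)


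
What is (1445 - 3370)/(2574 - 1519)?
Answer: -385/211 ≈ -1.8246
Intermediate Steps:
(1445 - 3370)/(2574 - 1519) = -1925/1055 = -1925*1/1055 = -385/211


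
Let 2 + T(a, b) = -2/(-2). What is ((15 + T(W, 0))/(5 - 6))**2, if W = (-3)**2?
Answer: 196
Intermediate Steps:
W = 9
T(a, b) = -1 (T(a, b) = -2 - 2/(-2) = -2 - 2*(-1/2) = -2 + 1 = -1)
((15 + T(W, 0))/(5 - 6))**2 = ((15 - 1)/(5 - 6))**2 = (14/(-1))**2 = (14*(-1))**2 = (-14)**2 = 196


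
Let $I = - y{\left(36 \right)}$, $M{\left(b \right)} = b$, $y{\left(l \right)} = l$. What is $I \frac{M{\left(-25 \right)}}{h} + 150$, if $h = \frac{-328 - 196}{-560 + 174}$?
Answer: $\frac{106500}{131} \approx 812.98$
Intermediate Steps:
$h = \frac{262}{193}$ ($h = - \frac{524}{-386} = \left(-524\right) \left(- \frac{1}{386}\right) = \frac{262}{193} \approx 1.3575$)
$I = -36$ ($I = \left(-1\right) 36 = -36$)
$I \frac{M{\left(-25 \right)}}{h} + 150 = - 36 \left(- \frac{25}{\frac{262}{193}}\right) + 150 = - 36 \left(\left(-25\right) \frac{193}{262}\right) + 150 = \left(-36\right) \left(- \frac{4825}{262}\right) + 150 = \frac{86850}{131} + 150 = \frac{106500}{131}$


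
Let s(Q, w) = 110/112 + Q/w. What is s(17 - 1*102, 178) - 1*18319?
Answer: -91299381/4984 ≈ -18319.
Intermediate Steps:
s(Q, w) = 55/56 + Q/w (s(Q, w) = 110*(1/112) + Q/w = 55/56 + Q/w)
s(17 - 1*102, 178) - 1*18319 = (55/56 + (17 - 1*102)/178) - 1*18319 = (55/56 + (17 - 102)*(1/178)) - 18319 = (55/56 - 85*1/178) - 18319 = (55/56 - 85/178) - 18319 = 2515/4984 - 18319 = -91299381/4984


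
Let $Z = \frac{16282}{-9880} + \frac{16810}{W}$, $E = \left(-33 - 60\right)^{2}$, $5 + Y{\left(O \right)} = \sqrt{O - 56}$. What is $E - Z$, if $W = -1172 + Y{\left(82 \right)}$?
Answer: $\frac{59297556575703}{6843396820} + \frac{16810 \sqrt{26}}{1385303} \approx 8665.0$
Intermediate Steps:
$Y{\left(O \right)} = -5 + \sqrt{-56 + O}$ ($Y{\left(O \right)} = -5 + \sqrt{O - 56} = -5 + \sqrt{-56 + O}$)
$E = 8649$ ($E = \left(-33 - 60\right)^{2} = \left(-93\right)^{2} = 8649$)
$W = -1177 + \sqrt{26}$ ($W = -1172 - \left(5 - \sqrt{-56 + 82}\right) = -1172 - \left(5 - \sqrt{26}\right) = -1177 + \sqrt{26} \approx -1171.9$)
$Z = - \frac{8141}{4940} + \frac{16810}{-1177 + \sqrt{26}}$ ($Z = \frac{16282}{-9880} + \frac{16810}{-1177 + \sqrt{26}} = 16282 \left(- \frac{1}{9880}\right) + \frac{16810}{-1177 + \sqrt{26}} = - \frac{8141}{4940} + \frac{16810}{-1177 + \sqrt{26}} \approx -15.992$)
$E - Z = 8649 - \left(- \frac{109017479523}{6843396820} - \frac{16810 \sqrt{26}}{1385303}\right) = 8649 + \left(\frac{109017479523}{6843396820} + \frac{16810 \sqrt{26}}{1385303}\right) = \frac{59297556575703}{6843396820} + \frac{16810 \sqrt{26}}{1385303}$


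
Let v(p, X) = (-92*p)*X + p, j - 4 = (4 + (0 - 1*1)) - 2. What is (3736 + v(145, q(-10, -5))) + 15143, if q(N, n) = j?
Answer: -47676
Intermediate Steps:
j = 5 (j = 4 + ((4 + (0 - 1*1)) - 2) = 4 + ((4 + (0 - 1)) - 2) = 4 + ((4 - 1) - 2) = 4 + (3 - 2) = 4 + 1 = 5)
q(N, n) = 5
v(p, X) = p - 92*X*p (v(p, X) = -92*X*p + p = p - 92*X*p)
(3736 + v(145, q(-10, -5))) + 15143 = (3736 + 145*(1 - 92*5)) + 15143 = (3736 + 145*(1 - 460)) + 15143 = (3736 + 145*(-459)) + 15143 = (3736 - 66555) + 15143 = -62819 + 15143 = -47676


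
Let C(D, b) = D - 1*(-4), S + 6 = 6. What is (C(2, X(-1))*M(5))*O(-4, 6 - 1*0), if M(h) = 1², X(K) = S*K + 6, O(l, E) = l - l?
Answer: 0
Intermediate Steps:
S = 0 (S = -6 + 6 = 0)
O(l, E) = 0
X(K) = 6 (X(K) = 0*K + 6 = 0 + 6 = 6)
C(D, b) = 4 + D (C(D, b) = D + 4 = 4 + D)
M(h) = 1
(C(2, X(-1))*M(5))*O(-4, 6 - 1*0) = ((4 + 2)*1)*0 = (6*1)*0 = 6*0 = 0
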